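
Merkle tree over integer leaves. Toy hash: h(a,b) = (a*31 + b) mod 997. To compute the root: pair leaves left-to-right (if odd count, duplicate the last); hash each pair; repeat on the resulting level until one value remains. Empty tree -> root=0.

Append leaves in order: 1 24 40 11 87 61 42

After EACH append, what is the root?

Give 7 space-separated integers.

After append 1 (leaves=[1]):
  L0: [1]
  root=1
After append 24 (leaves=[1, 24]):
  L0: [1, 24]
  L1: h(1,24)=(1*31+24)%997=55 -> [55]
  root=55
After append 40 (leaves=[1, 24, 40]):
  L0: [1, 24, 40]
  L1: h(1,24)=(1*31+24)%997=55 h(40,40)=(40*31+40)%997=283 -> [55, 283]
  L2: h(55,283)=(55*31+283)%997=991 -> [991]
  root=991
After append 11 (leaves=[1, 24, 40, 11]):
  L0: [1, 24, 40, 11]
  L1: h(1,24)=(1*31+24)%997=55 h(40,11)=(40*31+11)%997=254 -> [55, 254]
  L2: h(55,254)=(55*31+254)%997=962 -> [962]
  root=962
After append 87 (leaves=[1, 24, 40, 11, 87]):
  L0: [1, 24, 40, 11, 87]
  L1: h(1,24)=(1*31+24)%997=55 h(40,11)=(40*31+11)%997=254 h(87,87)=(87*31+87)%997=790 -> [55, 254, 790]
  L2: h(55,254)=(55*31+254)%997=962 h(790,790)=(790*31+790)%997=355 -> [962, 355]
  L3: h(962,355)=(962*31+355)%997=267 -> [267]
  root=267
After append 61 (leaves=[1, 24, 40, 11, 87, 61]):
  L0: [1, 24, 40, 11, 87, 61]
  L1: h(1,24)=(1*31+24)%997=55 h(40,11)=(40*31+11)%997=254 h(87,61)=(87*31+61)%997=764 -> [55, 254, 764]
  L2: h(55,254)=(55*31+254)%997=962 h(764,764)=(764*31+764)%997=520 -> [962, 520]
  L3: h(962,520)=(962*31+520)%997=432 -> [432]
  root=432
After append 42 (leaves=[1, 24, 40, 11, 87, 61, 42]):
  L0: [1, 24, 40, 11, 87, 61, 42]
  L1: h(1,24)=(1*31+24)%997=55 h(40,11)=(40*31+11)%997=254 h(87,61)=(87*31+61)%997=764 h(42,42)=(42*31+42)%997=347 -> [55, 254, 764, 347]
  L2: h(55,254)=(55*31+254)%997=962 h(764,347)=(764*31+347)%997=103 -> [962, 103]
  L3: h(962,103)=(962*31+103)%997=15 -> [15]
  root=15

Answer: 1 55 991 962 267 432 15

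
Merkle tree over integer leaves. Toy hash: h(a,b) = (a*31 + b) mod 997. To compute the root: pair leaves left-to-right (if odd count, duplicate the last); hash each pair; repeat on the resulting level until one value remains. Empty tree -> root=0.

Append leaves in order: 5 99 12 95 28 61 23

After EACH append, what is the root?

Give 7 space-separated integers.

Answer: 5 254 282 365 107 166 970

Derivation:
After append 5 (leaves=[5]):
  L0: [5]
  root=5
After append 99 (leaves=[5, 99]):
  L0: [5, 99]
  L1: h(5,99)=(5*31+99)%997=254 -> [254]
  root=254
After append 12 (leaves=[5, 99, 12]):
  L0: [5, 99, 12]
  L1: h(5,99)=(5*31+99)%997=254 h(12,12)=(12*31+12)%997=384 -> [254, 384]
  L2: h(254,384)=(254*31+384)%997=282 -> [282]
  root=282
After append 95 (leaves=[5, 99, 12, 95]):
  L0: [5, 99, 12, 95]
  L1: h(5,99)=(5*31+99)%997=254 h(12,95)=(12*31+95)%997=467 -> [254, 467]
  L2: h(254,467)=(254*31+467)%997=365 -> [365]
  root=365
After append 28 (leaves=[5, 99, 12, 95, 28]):
  L0: [5, 99, 12, 95, 28]
  L1: h(5,99)=(5*31+99)%997=254 h(12,95)=(12*31+95)%997=467 h(28,28)=(28*31+28)%997=896 -> [254, 467, 896]
  L2: h(254,467)=(254*31+467)%997=365 h(896,896)=(896*31+896)%997=756 -> [365, 756]
  L3: h(365,756)=(365*31+756)%997=107 -> [107]
  root=107
After append 61 (leaves=[5, 99, 12, 95, 28, 61]):
  L0: [5, 99, 12, 95, 28, 61]
  L1: h(5,99)=(5*31+99)%997=254 h(12,95)=(12*31+95)%997=467 h(28,61)=(28*31+61)%997=929 -> [254, 467, 929]
  L2: h(254,467)=(254*31+467)%997=365 h(929,929)=(929*31+929)%997=815 -> [365, 815]
  L3: h(365,815)=(365*31+815)%997=166 -> [166]
  root=166
After append 23 (leaves=[5, 99, 12, 95, 28, 61, 23]):
  L0: [5, 99, 12, 95, 28, 61, 23]
  L1: h(5,99)=(5*31+99)%997=254 h(12,95)=(12*31+95)%997=467 h(28,61)=(28*31+61)%997=929 h(23,23)=(23*31+23)%997=736 -> [254, 467, 929, 736]
  L2: h(254,467)=(254*31+467)%997=365 h(929,736)=(929*31+736)%997=622 -> [365, 622]
  L3: h(365,622)=(365*31+622)%997=970 -> [970]
  root=970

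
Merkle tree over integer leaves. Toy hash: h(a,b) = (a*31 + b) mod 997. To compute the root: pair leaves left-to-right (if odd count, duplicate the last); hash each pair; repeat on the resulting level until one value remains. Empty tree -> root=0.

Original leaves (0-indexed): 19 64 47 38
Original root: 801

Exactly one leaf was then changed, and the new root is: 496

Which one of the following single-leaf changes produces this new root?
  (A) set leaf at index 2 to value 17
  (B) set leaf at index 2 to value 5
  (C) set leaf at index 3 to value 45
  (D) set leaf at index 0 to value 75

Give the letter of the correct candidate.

Original leaves: [19, 64, 47, 38]
Target new root: 496
Try each candidate change and compute the resulting root:
Candidate A: set leaf[2] = 17 -> leaves = [19, 64, 17, 38]
  L0: [19, 64, 17, 38]
  L1: h(19,64)=(19*31+64)%997=653 h(17,38)=(17*31+38)%997=565 -> [653, 565]
  L2: h(653,565)=(653*31+565)%997=868 -> [868]
  root = 868 != target 496
Candidate B: set leaf[2] = 5 -> leaves = [19, 64, 5, 38]
  L0: [19, 64, 5, 38]
  L1: h(19,64)=(19*31+64)%997=653 h(5,38)=(5*31+38)%997=193 -> [653, 193]
  L2: h(653,193)=(653*31+193)%997=496 -> [496]
  root = 496 == target 496  ** MATCH **
Candidate C: set leaf[3] = 45 -> leaves = [19, 64, 47, 45]
  L0: [19, 64, 47, 45]
  L1: h(19,64)=(19*31+64)%997=653 h(47,45)=(47*31+45)%997=505 -> [653, 505]
  L2: h(653,505)=(653*31+505)%997=808 -> [808]
  root = 808 != target 496
Candidate D: set leaf[0] = 75 -> leaves = [75, 64, 47, 38]
  L0: [75, 64, 47, 38]
  L1: h(75,64)=(75*31+64)%997=395 h(47,38)=(47*31+38)%997=498 -> [395, 498]
  L2: h(395,498)=(395*31+498)%997=779 -> [779]
  root = 779 != target 496
Candidate B produces the target root.

Answer: B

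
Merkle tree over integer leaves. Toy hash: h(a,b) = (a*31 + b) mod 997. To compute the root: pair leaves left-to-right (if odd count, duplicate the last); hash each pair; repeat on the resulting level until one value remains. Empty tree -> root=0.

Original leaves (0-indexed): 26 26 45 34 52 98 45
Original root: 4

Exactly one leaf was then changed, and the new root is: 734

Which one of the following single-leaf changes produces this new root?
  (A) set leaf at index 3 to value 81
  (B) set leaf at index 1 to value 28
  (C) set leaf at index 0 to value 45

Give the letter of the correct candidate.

Answer: C

Derivation:
Original leaves: [26, 26, 45, 34, 52, 98, 45]
Target new root: 734
Try each candidate change and compute the resulting root:
Candidate A: set leaf[3] = 81 -> leaves = [26, 26, 45, 81, 52, 98, 45]
  L0: [26, 26, 45, 81, 52, 98, 45]
  L1: h(26,26)=(26*31+26)%997=832 h(45,81)=(45*31+81)%997=479 h(52,98)=(52*31+98)%997=713 h(45,45)=(45*31+45)%997=443 -> [832, 479, 713, 443]
  L2: h(832,479)=(832*31+479)%997=349 h(713,443)=(713*31+443)%997=612 -> [349, 612]
  L3: h(349,612)=(349*31+612)%997=464 -> [464]
  root = 464 != target 734
Candidate B: set leaf[1] = 28 -> leaves = [26, 28, 45, 34, 52, 98, 45]
  L0: [26, 28, 45, 34, 52, 98, 45]
  L1: h(26,28)=(26*31+28)%997=834 h(45,34)=(45*31+34)%997=432 h(52,98)=(52*31+98)%997=713 h(45,45)=(45*31+45)%997=443 -> [834, 432, 713, 443]
  L2: h(834,432)=(834*31+432)%997=364 h(713,443)=(713*31+443)%997=612 -> [364, 612]
  L3: h(364,612)=(364*31+612)%997=929 -> [929]
  root = 929 != target 734
Candidate C: set leaf[0] = 45 -> leaves = [45, 26, 45, 34, 52, 98, 45]
  L0: [45, 26, 45, 34, 52, 98, 45]
  L1: h(45,26)=(45*31+26)%997=424 h(45,34)=(45*31+34)%997=432 h(52,98)=(52*31+98)%997=713 h(45,45)=(45*31+45)%997=443 -> [424, 432, 713, 443]
  L2: h(424,432)=(424*31+432)%997=615 h(713,443)=(713*31+443)%997=612 -> [615, 612]
  L3: h(615,612)=(615*31+612)%997=734 -> [734]
  root = 734 == target 734  ** MATCH **
Candidate C produces the target root.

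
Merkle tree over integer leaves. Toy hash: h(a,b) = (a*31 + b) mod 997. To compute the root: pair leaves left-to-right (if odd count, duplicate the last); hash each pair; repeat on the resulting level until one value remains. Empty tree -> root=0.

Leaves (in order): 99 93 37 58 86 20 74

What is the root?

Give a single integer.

L0: [99, 93, 37, 58, 86, 20, 74]
L1: h(99,93)=(99*31+93)%997=171 h(37,58)=(37*31+58)%997=208 h(86,20)=(86*31+20)%997=692 h(74,74)=(74*31+74)%997=374 -> [171, 208, 692, 374]
L2: h(171,208)=(171*31+208)%997=524 h(692,374)=(692*31+374)%997=889 -> [524, 889]
L3: h(524,889)=(524*31+889)%997=184 -> [184]

Answer: 184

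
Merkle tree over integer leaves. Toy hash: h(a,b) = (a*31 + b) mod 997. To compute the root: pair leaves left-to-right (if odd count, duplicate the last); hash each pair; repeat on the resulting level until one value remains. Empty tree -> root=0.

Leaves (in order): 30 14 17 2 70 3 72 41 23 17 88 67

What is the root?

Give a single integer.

L0: [30, 14, 17, 2, 70, 3, 72, 41, 23, 17, 88, 67]
L1: h(30,14)=(30*31+14)%997=944 h(17,2)=(17*31+2)%997=529 h(70,3)=(70*31+3)%997=179 h(72,41)=(72*31+41)%997=279 h(23,17)=(23*31+17)%997=730 h(88,67)=(88*31+67)%997=801 -> [944, 529, 179, 279, 730, 801]
L2: h(944,529)=(944*31+529)%997=880 h(179,279)=(179*31+279)%997=843 h(730,801)=(730*31+801)%997=500 -> [880, 843, 500]
L3: h(880,843)=(880*31+843)%997=207 h(500,500)=(500*31+500)%997=48 -> [207, 48]
L4: h(207,48)=(207*31+48)%997=483 -> [483]

Answer: 483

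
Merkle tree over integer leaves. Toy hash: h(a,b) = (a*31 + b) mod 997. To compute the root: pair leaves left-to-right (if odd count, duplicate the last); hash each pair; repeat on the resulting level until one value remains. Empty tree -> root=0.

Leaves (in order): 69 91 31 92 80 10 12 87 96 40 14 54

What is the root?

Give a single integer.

L0: [69, 91, 31, 92, 80, 10, 12, 87, 96, 40, 14, 54]
L1: h(69,91)=(69*31+91)%997=236 h(31,92)=(31*31+92)%997=56 h(80,10)=(80*31+10)%997=496 h(12,87)=(12*31+87)%997=459 h(96,40)=(96*31+40)%997=25 h(14,54)=(14*31+54)%997=488 -> [236, 56, 496, 459, 25, 488]
L2: h(236,56)=(236*31+56)%997=393 h(496,459)=(496*31+459)%997=880 h(25,488)=(25*31+488)%997=266 -> [393, 880, 266]
L3: h(393,880)=(393*31+880)%997=102 h(266,266)=(266*31+266)%997=536 -> [102, 536]
L4: h(102,536)=(102*31+536)%997=707 -> [707]

Answer: 707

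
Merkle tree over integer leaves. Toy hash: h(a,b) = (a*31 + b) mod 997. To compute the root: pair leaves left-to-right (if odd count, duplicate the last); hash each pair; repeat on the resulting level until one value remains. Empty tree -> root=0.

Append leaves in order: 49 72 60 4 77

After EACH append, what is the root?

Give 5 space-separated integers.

Answer: 49 594 394 338 593

Derivation:
After append 49 (leaves=[49]):
  L0: [49]
  root=49
After append 72 (leaves=[49, 72]):
  L0: [49, 72]
  L1: h(49,72)=(49*31+72)%997=594 -> [594]
  root=594
After append 60 (leaves=[49, 72, 60]):
  L0: [49, 72, 60]
  L1: h(49,72)=(49*31+72)%997=594 h(60,60)=(60*31+60)%997=923 -> [594, 923]
  L2: h(594,923)=(594*31+923)%997=394 -> [394]
  root=394
After append 4 (leaves=[49, 72, 60, 4]):
  L0: [49, 72, 60, 4]
  L1: h(49,72)=(49*31+72)%997=594 h(60,4)=(60*31+4)%997=867 -> [594, 867]
  L2: h(594,867)=(594*31+867)%997=338 -> [338]
  root=338
After append 77 (leaves=[49, 72, 60, 4, 77]):
  L0: [49, 72, 60, 4, 77]
  L1: h(49,72)=(49*31+72)%997=594 h(60,4)=(60*31+4)%997=867 h(77,77)=(77*31+77)%997=470 -> [594, 867, 470]
  L2: h(594,867)=(594*31+867)%997=338 h(470,470)=(470*31+470)%997=85 -> [338, 85]
  L3: h(338,85)=(338*31+85)%997=593 -> [593]
  root=593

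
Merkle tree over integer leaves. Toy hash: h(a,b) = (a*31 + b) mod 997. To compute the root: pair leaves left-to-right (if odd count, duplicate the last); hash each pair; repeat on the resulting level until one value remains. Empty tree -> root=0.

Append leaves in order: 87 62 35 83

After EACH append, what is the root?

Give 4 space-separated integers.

Answer: 87 765 907 955

Derivation:
After append 87 (leaves=[87]):
  L0: [87]
  root=87
After append 62 (leaves=[87, 62]):
  L0: [87, 62]
  L1: h(87,62)=(87*31+62)%997=765 -> [765]
  root=765
After append 35 (leaves=[87, 62, 35]):
  L0: [87, 62, 35]
  L1: h(87,62)=(87*31+62)%997=765 h(35,35)=(35*31+35)%997=123 -> [765, 123]
  L2: h(765,123)=(765*31+123)%997=907 -> [907]
  root=907
After append 83 (leaves=[87, 62, 35, 83]):
  L0: [87, 62, 35, 83]
  L1: h(87,62)=(87*31+62)%997=765 h(35,83)=(35*31+83)%997=171 -> [765, 171]
  L2: h(765,171)=(765*31+171)%997=955 -> [955]
  root=955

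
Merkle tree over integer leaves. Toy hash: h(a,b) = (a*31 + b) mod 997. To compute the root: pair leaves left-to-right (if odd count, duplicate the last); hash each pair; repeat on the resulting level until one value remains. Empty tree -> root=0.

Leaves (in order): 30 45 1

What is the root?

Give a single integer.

L0: [30, 45, 1]
L1: h(30,45)=(30*31+45)%997=975 h(1,1)=(1*31+1)%997=32 -> [975, 32]
L2: h(975,32)=(975*31+32)%997=347 -> [347]

Answer: 347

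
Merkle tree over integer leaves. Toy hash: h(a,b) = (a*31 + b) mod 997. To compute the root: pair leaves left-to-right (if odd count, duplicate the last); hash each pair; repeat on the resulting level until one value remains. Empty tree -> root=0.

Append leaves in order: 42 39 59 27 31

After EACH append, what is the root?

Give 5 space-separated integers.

Answer: 42 344 588 556 127

Derivation:
After append 42 (leaves=[42]):
  L0: [42]
  root=42
After append 39 (leaves=[42, 39]):
  L0: [42, 39]
  L1: h(42,39)=(42*31+39)%997=344 -> [344]
  root=344
After append 59 (leaves=[42, 39, 59]):
  L0: [42, 39, 59]
  L1: h(42,39)=(42*31+39)%997=344 h(59,59)=(59*31+59)%997=891 -> [344, 891]
  L2: h(344,891)=(344*31+891)%997=588 -> [588]
  root=588
After append 27 (leaves=[42, 39, 59, 27]):
  L0: [42, 39, 59, 27]
  L1: h(42,39)=(42*31+39)%997=344 h(59,27)=(59*31+27)%997=859 -> [344, 859]
  L2: h(344,859)=(344*31+859)%997=556 -> [556]
  root=556
After append 31 (leaves=[42, 39, 59, 27, 31]):
  L0: [42, 39, 59, 27, 31]
  L1: h(42,39)=(42*31+39)%997=344 h(59,27)=(59*31+27)%997=859 h(31,31)=(31*31+31)%997=992 -> [344, 859, 992]
  L2: h(344,859)=(344*31+859)%997=556 h(992,992)=(992*31+992)%997=837 -> [556, 837]
  L3: h(556,837)=(556*31+837)%997=127 -> [127]
  root=127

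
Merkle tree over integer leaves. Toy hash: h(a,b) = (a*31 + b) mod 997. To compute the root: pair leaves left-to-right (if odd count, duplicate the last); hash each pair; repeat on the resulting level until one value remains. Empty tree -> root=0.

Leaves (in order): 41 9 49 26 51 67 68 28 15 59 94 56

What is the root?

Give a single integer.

L0: [41, 9, 49, 26, 51, 67, 68, 28, 15, 59, 94, 56]
L1: h(41,9)=(41*31+9)%997=283 h(49,26)=(49*31+26)%997=548 h(51,67)=(51*31+67)%997=651 h(68,28)=(68*31+28)%997=142 h(15,59)=(15*31+59)%997=524 h(94,56)=(94*31+56)%997=976 -> [283, 548, 651, 142, 524, 976]
L2: h(283,548)=(283*31+548)%997=348 h(651,142)=(651*31+142)%997=383 h(524,976)=(524*31+976)%997=271 -> [348, 383, 271]
L3: h(348,383)=(348*31+383)%997=204 h(271,271)=(271*31+271)%997=696 -> [204, 696]
L4: h(204,696)=(204*31+696)%997=41 -> [41]

Answer: 41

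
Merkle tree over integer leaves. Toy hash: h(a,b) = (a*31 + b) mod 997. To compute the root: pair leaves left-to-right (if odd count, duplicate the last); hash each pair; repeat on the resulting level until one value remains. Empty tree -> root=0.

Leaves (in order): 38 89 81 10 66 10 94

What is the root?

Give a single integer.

Answer: 580

Derivation:
L0: [38, 89, 81, 10, 66, 10, 94]
L1: h(38,89)=(38*31+89)%997=270 h(81,10)=(81*31+10)%997=527 h(66,10)=(66*31+10)%997=62 h(94,94)=(94*31+94)%997=17 -> [270, 527, 62, 17]
L2: h(270,527)=(270*31+527)%997=921 h(62,17)=(62*31+17)%997=942 -> [921, 942]
L3: h(921,942)=(921*31+942)%997=580 -> [580]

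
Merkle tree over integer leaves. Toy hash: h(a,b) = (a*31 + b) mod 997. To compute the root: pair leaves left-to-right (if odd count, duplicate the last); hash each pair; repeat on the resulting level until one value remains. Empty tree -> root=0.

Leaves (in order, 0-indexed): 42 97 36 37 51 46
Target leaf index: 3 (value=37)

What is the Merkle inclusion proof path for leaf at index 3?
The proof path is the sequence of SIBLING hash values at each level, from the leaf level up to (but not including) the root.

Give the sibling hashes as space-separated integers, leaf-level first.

Answer: 36 402 220

Derivation:
L0 (leaves): [42, 97, 36, 37, 51, 46], target index=3
L1: h(42,97)=(42*31+97)%997=402 [pair 0] h(36,37)=(36*31+37)%997=156 [pair 1] h(51,46)=(51*31+46)%997=630 [pair 2] -> [402, 156, 630]
  Sibling for proof at L0: 36
L2: h(402,156)=(402*31+156)%997=654 [pair 0] h(630,630)=(630*31+630)%997=220 [pair 1] -> [654, 220]
  Sibling for proof at L1: 402
L3: h(654,220)=(654*31+220)%997=554 [pair 0] -> [554]
  Sibling for proof at L2: 220
Root: 554
Proof path (sibling hashes from leaf to root): [36, 402, 220]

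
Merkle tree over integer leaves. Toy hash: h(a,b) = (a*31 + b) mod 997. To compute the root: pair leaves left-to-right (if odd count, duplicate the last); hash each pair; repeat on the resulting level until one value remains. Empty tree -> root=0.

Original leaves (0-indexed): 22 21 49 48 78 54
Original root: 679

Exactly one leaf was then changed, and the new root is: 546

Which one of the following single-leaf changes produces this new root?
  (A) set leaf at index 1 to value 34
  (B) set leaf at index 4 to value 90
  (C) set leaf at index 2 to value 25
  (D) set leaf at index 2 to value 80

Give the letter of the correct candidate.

Original leaves: [22, 21, 49, 48, 78, 54]
Target new root: 546
Try each candidate change and compute the resulting root:
Candidate A: set leaf[1] = 34 -> leaves = [22, 34, 49, 48, 78, 54]
  L0: [22, 34, 49, 48, 78, 54]
  L1: h(22,34)=(22*31+34)%997=716 h(49,48)=(49*31+48)%997=570 h(78,54)=(78*31+54)%997=478 -> [716, 570, 478]
  L2: h(716,570)=(716*31+570)%997=832 h(478,478)=(478*31+478)%997=341 -> [832, 341]
  L3: h(832,341)=(832*31+341)%997=211 -> [211]
  root = 211 != target 546
Candidate B: set leaf[4] = 90 -> leaves = [22, 21, 49, 48, 90, 54]
  L0: [22, 21, 49, 48, 90, 54]
  L1: h(22,21)=(22*31+21)%997=703 h(49,48)=(49*31+48)%997=570 h(90,54)=(90*31+54)%997=850 -> [703, 570, 850]
  L2: h(703,570)=(703*31+570)%997=429 h(850,850)=(850*31+850)%997=281 -> [429, 281]
  L3: h(429,281)=(429*31+281)%997=619 -> [619]
  root = 619 != target 546
Candidate C: set leaf[2] = 25 -> leaves = [22, 21, 25, 48, 78, 54]
  L0: [22, 21, 25, 48, 78, 54]
  L1: h(22,21)=(22*31+21)%997=703 h(25,48)=(25*31+48)%997=823 h(78,54)=(78*31+54)%997=478 -> [703, 823, 478]
  L2: h(703,823)=(703*31+823)%997=682 h(478,478)=(478*31+478)%997=341 -> [682, 341]
  L3: h(682,341)=(682*31+341)%997=546 -> [546]
  root = 546 == target 546  ** MATCH **
Candidate D: set leaf[2] = 80 -> leaves = [22, 21, 80, 48, 78, 54]
  L0: [22, 21, 80, 48, 78, 54]
  L1: h(22,21)=(22*31+21)%997=703 h(80,48)=(80*31+48)%997=534 h(78,54)=(78*31+54)%997=478 -> [703, 534, 478]
  L2: h(703,534)=(703*31+534)%997=393 h(478,478)=(478*31+478)%997=341 -> [393, 341]
  L3: h(393,341)=(393*31+341)%997=560 -> [560]
  root = 560 != target 546
Candidate C produces the target root.

Answer: C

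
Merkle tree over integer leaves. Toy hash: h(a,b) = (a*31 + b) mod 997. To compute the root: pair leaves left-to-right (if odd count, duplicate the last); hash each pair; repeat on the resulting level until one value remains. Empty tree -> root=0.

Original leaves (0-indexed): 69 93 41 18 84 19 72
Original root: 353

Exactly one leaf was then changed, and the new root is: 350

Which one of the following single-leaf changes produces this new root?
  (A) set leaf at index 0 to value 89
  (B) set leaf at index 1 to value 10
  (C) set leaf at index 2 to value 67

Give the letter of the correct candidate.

Answer: B

Derivation:
Original leaves: [69, 93, 41, 18, 84, 19, 72]
Target new root: 350
Try each candidate change and compute the resulting root:
Candidate A: set leaf[0] = 89 -> leaves = [89, 93, 41, 18, 84, 19, 72]
  L0: [89, 93, 41, 18, 84, 19, 72]
  L1: h(89,93)=(89*31+93)%997=858 h(41,18)=(41*31+18)%997=292 h(84,19)=(84*31+19)%997=629 h(72,72)=(72*31+72)%997=310 -> [858, 292, 629, 310]
  L2: h(858,292)=(858*31+292)%997=968 h(629,310)=(629*31+310)%997=866 -> [968, 866]
  L3: h(968,866)=(968*31+866)%997=964 -> [964]
  root = 964 != target 350
Candidate B: set leaf[1] = 10 -> leaves = [69, 10, 41, 18, 84, 19, 72]
  L0: [69, 10, 41, 18, 84, 19, 72]
  L1: h(69,10)=(69*31+10)%997=155 h(41,18)=(41*31+18)%997=292 h(84,19)=(84*31+19)%997=629 h(72,72)=(72*31+72)%997=310 -> [155, 292, 629, 310]
  L2: h(155,292)=(155*31+292)%997=112 h(629,310)=(629*31+310)%997=866 -> [112, 866]
  L3: h(112,866)=(112*31+866)%997=350 -> [350]
  root = 350 == target 350  ** MATCH **
Candidate C: set leaf[2] = 67 -> leaves = [69, 93, 67, 18, 84, 19, 72]
  L0: [69, 93, 67, 18, 84, 19, 72]
  L1: h(69,93)=(69*31+93)%997=238 h(67,18)=(67*31+18)%997=101 h(84,19)=(84*31+19)%997=629 h(72,72)=(72*31+72)%997=310 -> [238, 101, 629, 310]
  L2: h(238,101)=(238*31+101)%997=500 h(629,310)=(629*31+310)%997=866 -> [500, 866]
  L3: h(500,866)=(500*31+866)%997=414 -> [414]
  root = 414 != target 350
Candidate B produces the target root.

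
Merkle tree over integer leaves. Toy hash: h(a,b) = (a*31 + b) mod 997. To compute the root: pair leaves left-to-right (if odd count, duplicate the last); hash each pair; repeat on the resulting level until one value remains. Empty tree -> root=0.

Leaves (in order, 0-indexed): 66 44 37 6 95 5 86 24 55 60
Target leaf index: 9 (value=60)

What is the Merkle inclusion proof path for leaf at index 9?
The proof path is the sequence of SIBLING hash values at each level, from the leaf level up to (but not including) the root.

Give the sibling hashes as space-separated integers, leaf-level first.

L0 (leaves): [66, 44, 37, 6, 95, 5, 86, 24, 55, 60], target index=9
L1: h(66,44)=(66*31+44)%997=96 [pair 0] h(37,6)=(37*31+6)%997=156 [pair 1] h(95,5)=(95*31+5)%997=956 [pair 2] h(86,24)=(86*31+24)%997=696 [pair 3] h(55,60)=(55*31+60)%997=768 [pair 4] -> [96, 156, 956, 696, 768]
  Sibling for proof at L0: 55
L2: h(96,156)=(96*31+156)%997=141 [pair 0] h(956,696)=(956*31+696)%997=422 [pair 1] h(768,768)=(768*31+768)%997=648 [pair 2] -> [141, 422, 648]
  Sibling for proof at L1: 768
L3: h(141,422)=(141*31+422)%997=805 [pair 0] h(648,648)=(648*31+648)%997=796 [pair 1] -> [805, 796]
  Sibling for proof at L2: 648
L4: h(805,796)=(805*31+796)%997=826 [pair 0] -> [826]
  Sibling for proof at L3: 805
Root: 826
Proof path (sibling hashes from leaf to root): [55, 768, 648, 805]

Answer: 55 768 648 805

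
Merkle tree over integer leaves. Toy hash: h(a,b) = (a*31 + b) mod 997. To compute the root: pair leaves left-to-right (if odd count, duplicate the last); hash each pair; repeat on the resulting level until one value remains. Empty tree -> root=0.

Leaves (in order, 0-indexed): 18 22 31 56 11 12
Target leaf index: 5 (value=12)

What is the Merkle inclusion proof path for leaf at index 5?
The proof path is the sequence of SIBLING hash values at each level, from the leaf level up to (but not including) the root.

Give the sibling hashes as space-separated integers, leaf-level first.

L0 (leaves): [18, 22, 31, 56, 11, 12], target index=5
L1: h(18,22)=(18*31+22)%997=580 [pair 0] h(31,56)=(31*31+56)%997=20 [pair 1] h(11,12)=(11*31+12)%997=353 [pair 2] -> [580, 20, 353]
  Sibling for proof at L0: 11
L2: h(580,20)=(580*31+20)%997=54 [pair 0] h(353,353)=(353*31+353)%997=329 [pair 1] -> [54, 329]
  Sibling for proof at L1: 353
L3: h(54,329)=(54*31+329)%997=9 [pair 0] -> [9]
  Sibling for proof at L2: 54
Root: 9
Proof path (sibling hashes from leaf to root): [11, 353, 54]

Answer: 11 353 54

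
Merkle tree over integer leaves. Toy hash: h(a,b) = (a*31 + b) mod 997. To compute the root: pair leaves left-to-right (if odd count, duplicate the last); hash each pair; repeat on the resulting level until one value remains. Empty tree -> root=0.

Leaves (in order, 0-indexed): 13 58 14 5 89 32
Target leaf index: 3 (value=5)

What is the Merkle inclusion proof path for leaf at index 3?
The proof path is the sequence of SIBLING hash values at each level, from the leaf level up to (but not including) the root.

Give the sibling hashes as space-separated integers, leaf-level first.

Answer: 14 461 579

Derivation:
L0 (leaves): [13, 58, 14, 5, 89, 32], target index=3
L1: h(13,58)=(13*31+58)%997=461 [pair 0] h(14,5)=(14*31+5)%997=439 [pair 1] h(89,32)=(89*31+32)%997=797 [pair 2] -> [461, 439, 797]
  Sibling for proof at L0: 14
L2: h(461,439)=(461*31+439)%997=772 [pair 0] h(797,797)=(797*31+797)%997=579 [pair 1] -> [772, 579]
  Sibling for proof at L1: 461
L3: h(772,579)=(772*31+579)%997=583 [pair 0] -> [583]
  Sibling for proof at L2: 579
Root: 583
Proof path (sibling hashes from leaf to root): [14, 461, 579]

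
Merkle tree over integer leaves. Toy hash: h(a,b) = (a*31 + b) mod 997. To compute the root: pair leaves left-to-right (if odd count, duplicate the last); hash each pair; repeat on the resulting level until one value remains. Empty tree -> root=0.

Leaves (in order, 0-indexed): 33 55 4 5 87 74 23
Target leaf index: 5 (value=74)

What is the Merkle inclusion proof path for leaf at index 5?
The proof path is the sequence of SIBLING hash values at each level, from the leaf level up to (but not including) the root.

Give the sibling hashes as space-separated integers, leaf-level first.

Answer: 87 736 646

Derivation:
L0 (leaves): [33, 55, 4, 5, 87, 74, 23], target index=5
L1: h(33,55)=(33*31+55)%997=81 [pair 0] h(4,5)=(4*31+5)%997=129 [pair 1] h(87,74)=(87*31+74)%997=777 [pair 2] h(23,23)=(23*31+23)%997=736 [pair 3] -> [81, 129, 777, 736]
  Sibling for proof at L0: 87
L2: h(81,129)=(81*31+129)%997=646 [pair 0] h(777,736)=(777*31+736)%997=895 [pair 1] -> [646, 895]
  Sibling for proof at L1: 736
L3: h(646,895)=(646*31+895)%997=981 [pair 0] -> [981]
  Sibling for proof at L2: 646
Root: 981
Proof path (sibling hashes from leaf to root): [87, 736, 646]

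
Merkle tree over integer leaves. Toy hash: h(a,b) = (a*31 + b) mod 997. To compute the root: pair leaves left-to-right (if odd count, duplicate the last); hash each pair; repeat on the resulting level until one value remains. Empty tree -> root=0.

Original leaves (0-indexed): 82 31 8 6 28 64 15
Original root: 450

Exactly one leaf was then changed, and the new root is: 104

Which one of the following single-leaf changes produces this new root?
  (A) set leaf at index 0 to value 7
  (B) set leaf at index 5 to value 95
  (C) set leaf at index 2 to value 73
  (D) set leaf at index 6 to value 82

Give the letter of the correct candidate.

Answer: C

Derivation:
Original leaves: [82, 31, 8, 6, 28, 64, 15]
Target new root: 104
Try each candidate change and compute the resulting root:
Candidate A: set leaf[0] = 7 -> leaves = [7, 31, 8, 6, 28, 64, 15]
  L0: [7, 31, 8, 6, 28, 64, 15]
  L1: h(7,31)=(7*31+31)%997=248 h(8,6)=(8*31+6)%997=254 h(28,64)=(28*31+64)%997=932 h(15,15)=(15*31+15)%997=480 -> [248, 254, 932, 480]
  L2: h(248,254)=(248*31+254)%997=963 h(932,480)=(932*31+480)%997=459 -> [963, 459]
  L3: h(963,459)=(963*31+459)%997=402 -> [402]
  root = 402 != target 104
Candidate B: set leaf[5] = 95 -> leaves = [82, 31, 8, 6, 28, 95, 15]
  L0: [82, 31, 8, 6, 28, 95, 15]
  L1: h(82,31)=(82*31+31)%997=579 h(8,6)=(8*31+6)%997=254 h(28,95)=(28*31+95)%997=963 h(15,15)=(15*31+15)%997=480 -> [579, 254, 963, 480]
  L2: h(579,254)=(579*31+254)%997=257 h(963,480)=(963*31+480)%997=423 -> [257, 423]
  L3: h(257,423)=(257*31+423)%997=414 -> [414]
  root = 414 != target 104
Candidate C: set leaf[2] = 73 -> leaves = [82, 31, 73, 6, 28, 64, 15]
  L0: [82, 31, 73, 6, 28, 64, 15]
  L1: h(82,31)=(82*31+31)%997=579 h(73,6)=(73*31+6)%997=275 h(28,64)=(28*31+64)%997=932 h(15,15)=(15*31+15)%997=480 -> [579, 275, 932, 480]
  L2: h(579,275)=(579*31+275)%997=278 h(932,480)=(932*31+480)%997=459 -> [278, 459]
  L3: h(278,459)=(278*31+459)%997=104 -> [104]
  root = 104 == target 104  ** MATCH **
Candidate D: set leaf[6] = 82 -> leaves = [82, 31, 8, 6, 28, 64, 82]
  L0: [82, 31, 8, 6, 28, 64, 82]
  L1: h(82,31)=(82*31+31)%997=579 h(8,6)=(8*31+6)%997=254 h(28,64)=(28*31+64)%997=932 h(82,82)=(82*31+82)%997=630 -> [579, 254, 932, 630]
  L2: h(579,254)=(579*31+254)%997=257 h(932,630)=(932*31+630)%997=609 -> [257, 609]
  L3: h(257,609)=(257*31+609)%997=600 -> [600]
  root = 600 != target 104
Candidate C produces the target root.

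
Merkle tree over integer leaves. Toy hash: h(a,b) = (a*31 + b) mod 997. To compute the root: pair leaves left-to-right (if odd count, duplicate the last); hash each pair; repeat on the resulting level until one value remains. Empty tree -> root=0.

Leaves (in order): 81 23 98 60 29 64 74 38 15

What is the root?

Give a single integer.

Answer: 418

Derivation:
L0: [81, 23, 98, 60, 29, 64, 74, 38, 15]
L1: h(81,23)=(81*31+23)%997=540 h(98,60)=(98*31+60)%997=107 h(29,64)=(29*31+64)%997=963 h(74,38)=(74*31+38)%997=338 h(15,15)=(15*31+15)%997=480 -> [540, 107, 963, 338, 480]
L2: h(540,107)=(540*31+107)%997=895 h(963,338)=(963*31+338)%997=281 h(480,480)=(480*31+480)%997=405 -> [895, 281, 405]
L3: h(895,281)=(895*31+281)%997=110 h(405,405)=(405*31+405)%997=996 -> [110, 996]
L4: h(110,996)=(110*31+996)%997=418 -> [418]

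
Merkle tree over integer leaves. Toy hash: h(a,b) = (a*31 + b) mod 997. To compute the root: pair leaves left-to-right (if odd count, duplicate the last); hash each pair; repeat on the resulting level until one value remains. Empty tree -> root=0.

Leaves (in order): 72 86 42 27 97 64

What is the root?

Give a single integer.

L0: [72, 86, 42, 27, 97, 64]
L1: h(72,86)=(72*31+86)%997=324 h(42,27)=(42*31+27)%997=332 h(97,64)=(97*31+64)%997=80 -> [324, 332, 80]
L2: h(324,332)=(324*31+332)%997=406 h(80,80)=(80*31+80)%997=566 -> [406, 566]
L3: h(406,566)=(406*31+566)%997=191 -> [191]

Answer: 191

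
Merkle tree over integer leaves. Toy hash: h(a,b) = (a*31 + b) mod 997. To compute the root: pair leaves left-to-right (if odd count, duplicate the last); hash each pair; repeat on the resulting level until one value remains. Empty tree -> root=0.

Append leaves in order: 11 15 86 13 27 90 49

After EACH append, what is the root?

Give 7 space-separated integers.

After append 11 (leaves=[11]):
  L0: [11]
  root=11
After append 15 (leaves=[11, 15]):
  L0: [11, 15]
  L1: h(11,15)=(11*31+15)%997=356 -> [356]
  root=356
After append 86 (leaves=[11, 15, 86]):
  L0: [11, 15, 86]
  L1: h(11,15)=(11*31+15)%997=356 h(86,86)=(86*31+86)%997=758 -> [356, 758]
  L2: h(356,758)=(356*31+758)%997=827 -> [827]
  root=827
After append 13 (leaves=[11, 15, 86, 13]):
  L0: [11, 15, 86, 13]
  L1: h(11,15)=(11*31+15)%997=356 h(86,13)=(86*31+13)%997=685 -> [356, 685]
  L2: h(356,685)=(356*31+685)%997=754 -> [754]
  root=754
After append 27 (leaves=[11, 15, 86, 13, 27]):
  L0: [11, 15, 86, 13, 27]
  L1: h(11,15)=(11*31+15)%997=356 h(86,13)=(86*31+13)%997=685 h(27,27)=(27*31+27)%997=864 -> [356, 685, 864]
  L2: h(356,685)=(356*31+685)%997=754 h(864,864)=(864*31+864)%997=729 -> [754, 729]
  L3: h(754,729)=(754*31+729)%997=175 -> [175]
  root=175
After append 90 (leaves=[11, 15, 86, 13, 27, 90]):
  L0: [11, 15, 86, 13, 27, 90]
  L1: h(11,15)=(11*31+15)%997=356 h(86,13)=(86*31+13)%997=685 h(27,90)=(27*31+90)%997=927 -> [356, 685, 927]
  L2: h(356,685)=(356*31+685)%997=754 h(927,927)=(927*31+927)%997=751 -> [754, 751]
  L3: h(754,751)=(754*31+751)%997=197 -> [197]
  root=197
After append 49 (leaves=[11, 15, 86, 13, 27, 90, 49]):
  L0: [11, 15, 86, 13, 27, 90, 49]
  L1: h(11,15)=(11*31+15)%997=356 h(86,13)=(86*31+13)%997=685 h(27,90)=(27*31+90)%997=927 h(49,49)=(49*31+49)%997=571 -> [356, 685, 927, 571]
  L2: h(356,685)=(356*31+685)%997=754 h(927,571)=(927*31+571)%997=395 -> [754, 395]
  L3: h(754,395)=(754*31+395)%997=838 -> [838]
  root=838

Answer: 11 356 827 754 175 197 838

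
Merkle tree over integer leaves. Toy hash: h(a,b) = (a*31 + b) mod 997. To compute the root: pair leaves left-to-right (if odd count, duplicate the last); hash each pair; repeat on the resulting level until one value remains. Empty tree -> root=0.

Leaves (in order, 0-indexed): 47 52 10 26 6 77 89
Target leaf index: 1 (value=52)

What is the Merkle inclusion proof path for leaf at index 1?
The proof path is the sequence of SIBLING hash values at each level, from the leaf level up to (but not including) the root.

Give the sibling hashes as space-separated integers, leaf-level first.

L0 (leaves): [47, 52, 10, 26, 6, 77, 89], target index=1
L1: h(47,52)=(47*31+52)%997=512 [pair 0] h(10,26)=(10*31+26)%997=336 [pair 1] h(6,77)=(6*31+77)%997=263 [pair 2] h(89,89)=(89*31+89)%997=854 [pair 3] -> [512, 336, 263, 854]
  Sibling for proof at L0: 47
L2: h(512,336)=(512*31+336)%997=256 [pair 0] h(263,854)=(263*31+854)%997=34 [pair 1] -> [256, 34]
  Sibling for proof at L1: 336
L3: h(256,34)=(256*31+34)%997=991 [pair 0] -> [991]
  Sibling for proof at L2: 34
Root: 991
Proof path (sibling hashes from leaf to root): [47, 336, 34]

Answer: 47 336 34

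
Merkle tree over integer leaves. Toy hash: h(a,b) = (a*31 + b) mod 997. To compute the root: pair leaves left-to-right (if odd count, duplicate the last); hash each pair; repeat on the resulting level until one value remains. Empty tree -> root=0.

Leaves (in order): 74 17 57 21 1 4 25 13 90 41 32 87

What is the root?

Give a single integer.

Answer: 273

Derivation:
L0: [74, 17, 57, 21, 1, 4, 25, 13, 90, 41, 32, 87]
L1: h(74,17)=(74*31+17)%997=317 h(57,21)=(57*31+21)%997=791 h(1,4)=(1*31+4)%997=35 h(25,13)=(25*31+13)%997=788 h(90,41)=(90*31+41)%997=837 h(32,87)=(32*31+87)%997=82 -> [317, 791, 35, 788, 837, 82]
L2: h(317,791)=(317*31+791)%997=648 h(35,788)=(35*31+788)%997=876 h(837,82)=(837*31+82)%997=107 -> [648, 876, 107]
L3: h(648,876)=(648*31+876)%997=27 h(107,107)=(107*31+107)%997=433 -> [27, 433]
L4: h(27,433)=(27*31+433)%997=273 -> [273]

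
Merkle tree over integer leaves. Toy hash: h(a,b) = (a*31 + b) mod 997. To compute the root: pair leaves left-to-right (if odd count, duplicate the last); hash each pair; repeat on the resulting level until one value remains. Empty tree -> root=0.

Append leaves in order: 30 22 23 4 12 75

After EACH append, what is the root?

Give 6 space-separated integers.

Answer: 30 952 338 319 243 265

Derivation:
After append 30 (leaves=[30]):
  L0: [30]
  root=30
After append 22 (leaves=[30, 22]):
  L0: [30, 22]
  L1: h(30,22)=(30*31+22)%997=952 -> [952]
  root=952
After append 23 (leaves=[30, 22, 23]):
  L0: [30, 22, 23]
  L1: h(30,22)=(30*31+22)%997=952 h(23,23)=(23*31+23)%997=736 -> [952, 736]
  L2: h(952,736)=(952*31+736)%997=338 -> [338]
  root=338
After append 4 (leaves=[30, 22, 23, 4]):
  L0: [30, 22, 23, 4]
  L1: h(30,22)=(30*31+22)%997=952 h(23,4)=(23*31+4)%997=717 -> [952, 717]
  L2: h(952,717)=(952*31+717)%997=319 -> [319]
  root=319
After append 12 (leaves=[30, 22, 23, 4, 12]):
  L0: [30, 22, 23, 4, 12]
  L1: h(30,22)=(30*31+22)%997=952 h(23,4)=(23*31+4)%997=717 h(12,12)=(12*31+12)%997=384 -> [952, 717, 384]
  L2: h(952,717)=(952*31+717)%997=319 h(384,384)=(384*31+384)%997=324 -> [319, 324]
  L3: h(319,324)=(319*31+324)%997=243 -> [243]
  root=243
After append 75 (leaves=[30, 22, 23, 4, 12, 75]):
  L0: [30, 22, 23, 4, 12, 75]
  L1: h(30,22)=(30*31+22)%997=952 h(23,4)=(23*31+4)%997=717 h(12,75)=(12*31+75)%997=447 -> [952, 717, 447]
  L2: h(952,717)=(952*31+717)%997=319 h(447,447)=(447*31+447)%997=346 -> [319, 346]
  L3: h(319,346)=(319*31+346)%997=265 -> [265]
  root=265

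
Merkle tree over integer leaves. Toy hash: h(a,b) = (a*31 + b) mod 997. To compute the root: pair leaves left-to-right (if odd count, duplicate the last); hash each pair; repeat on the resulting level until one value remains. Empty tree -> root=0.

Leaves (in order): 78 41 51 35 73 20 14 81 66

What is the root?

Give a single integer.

Answer: 918

Derivation:
L0: [78, 41, 51, 35, 73, 20, 14, 81, 66]
L1: h(78,41)=(78*31+41)%997=465 h(51,35)=(51*31+35)%997=619 h(73,20)=(73*31+20)%997=289 h(14,81)=(14*31+81)%997=515 h(66,66)=(66*31+66)%997=118 -> [465, 619, 289, 515, 118]
L2: h(465,619)=(465*31+619)%997=79 h(289,515)=(289*31+515)%997=501 h(118,118)=(118*31+118)%997=785 -> [79, 501, 785]
L3: h(79,501)=(79*31+501)%997=956 h(785,785)=(785*31+785)%997=195 -> [956, 195]
L4: h(956,195)=(956*31+195)%997=918 -> [918]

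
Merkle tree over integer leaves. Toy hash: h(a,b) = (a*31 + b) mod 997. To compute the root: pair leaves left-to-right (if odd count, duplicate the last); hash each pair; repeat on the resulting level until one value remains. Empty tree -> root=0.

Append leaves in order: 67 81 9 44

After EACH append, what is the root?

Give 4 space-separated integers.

Answer: 67 164 387 422

Derivation:
After append 67 (leaves=[67]):
  L0: [67]
  root=67
After append 81 (leaves=[67, 81]):
  L0: [67, 81]
  L1: h(67,81)=(67*31+81)%997=164 -> [164]
  root=164
After append 9 (leaves=[67, 81, 9]):
  L0: [67, 81, 9]
  L1: h(67,81)=(67*31+81)%997=164 h(9,9)=(9*31+9)%997=288 -> [164, 288]
  L2: h(164,288)=(164*31+288)%997=387 -> [387]
  root=387
After append 44 (leaves=[67, 81, 9, 44]):
  L0: [67, 81, 9, 44]
  L1: h(67,81)=(67*31+81)%997=164 h(9,44)=(9*31+44)%997=323 -> [164, 323]
  L2: h(164,323)=(164*31+323)%997=422 -> [422]
  root=422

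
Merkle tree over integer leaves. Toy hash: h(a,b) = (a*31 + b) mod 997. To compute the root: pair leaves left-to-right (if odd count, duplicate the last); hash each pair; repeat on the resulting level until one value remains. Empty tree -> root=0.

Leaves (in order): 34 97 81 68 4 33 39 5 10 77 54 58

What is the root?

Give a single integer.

L0: [34, 97, 81, 68, 4, 33, 39, 5, 10, 77, 54, 58]
L1: h(34,97)=(34*31+97)%997=154 h(81,68)=(81*31+68)%997=585 h(4,33)=(4*31+33)%997=157 h(39,5)=(39*31+5)%997=217 h(10,77)=(10*31+77)%997=387 h(54,58)=(54*31+58)%997=735 -> [154, 585, 157, 217, 387, 735]
L2: h(154,585)=(154*31+585)%997=374 h(157,217)=(157*31+217)%997=99 h(387,735)=(387*31+735)%997=768 -> [374, 99, 768]
L3: h(374,99)=(374*31+99)%997=726 h(768,768)=(768*31+768)%997=648 -> [726, 648]
L4: h(726,648)=(726*31+648)%997=223 -> [223]

Answer: 223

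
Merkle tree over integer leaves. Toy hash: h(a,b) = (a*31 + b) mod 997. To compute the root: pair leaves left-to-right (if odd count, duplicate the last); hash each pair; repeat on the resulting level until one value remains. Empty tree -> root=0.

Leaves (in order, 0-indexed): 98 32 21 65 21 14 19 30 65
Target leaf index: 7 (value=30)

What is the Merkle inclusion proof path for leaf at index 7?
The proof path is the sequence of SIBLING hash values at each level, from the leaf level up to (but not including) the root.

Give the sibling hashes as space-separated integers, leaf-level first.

Answer: 19 665 174 328

Derivation:
L0 (leaves): [98, 32, 21, 65, 21, 14, 19, 30, 65], target index=7
L1: h(98,32)=(98*31+32)%997=79 [pair 0] h(21,65)=(21*31+65)%997=716 [pair 1] h(21,14)=(21*31+14)%997=665 [pair 2] h(19,30)=(19*31+30)%997=619 [pair 3] h(65,65)=(65*31+65)%997=86 [pair 4] -> [79, 716, 665, 619, 86]
  Sibling for proof at L0: 19
L2: h(79,716)=(79*31+716)%997=174 [pair 0] h(665,619)=(665*31+619)%997=297 [pair 1] h(86,86)=(86*31+86)%997=758 [pair 2] -> [174, 297, 758]
  Sibling for proof at L1: 665
L3: h(174,297)=(174*31+297)%997=706 [pair 0] h(758,758)=(758*31+758)%997=328 [pair 1] -> [706, 328]
  Sibling for proof at L2: 174
L4: h(706,328)=(706*31+328)%997=280 [pair 0] -> [280]
  Sibling for proof at L3: 328
Root: 280
Proof path (sibling hashes from leaf to root): [19, 665, 174, 328]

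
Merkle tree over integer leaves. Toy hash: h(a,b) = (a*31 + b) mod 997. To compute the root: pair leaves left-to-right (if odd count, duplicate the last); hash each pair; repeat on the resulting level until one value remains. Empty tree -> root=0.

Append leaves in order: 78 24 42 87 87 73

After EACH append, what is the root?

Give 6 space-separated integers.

After append 78 (leaves=[78]):
  L0: [78]
  root=78
After append 24 (leaves=[78, 24]):
  L0: [78, 24]
  L1: h(78,24)=(78*31+24)%997=448 -> [448]
  root=448
After append 42 (leaves=[78, 24, 42]):
  L0: [78, 24, 42]
  L1: h(78,24)=(78*31+24)%997=448 h(42,42)=(42*31+42)%997=347 -> [448, 347]
  L2: h(448,347)=(448*31+347)%997=277 -> [277]
  root=277
After append 87 (leaves=[78, 24, 42, 87]):
  L0: [78, 24, 42, 87]
  L1: h(78,24)=(78*31+24)%997=448 h(42,87)=(42*31+87)%997=392 -> [448, 392]
  L2: h(448,392)=(448*31+392)%997=322 -> [322]
  root=322
After append 87 (leaves=[78, 24, 42, 87, 87]):
  L0: [78, 24, 42, 87, 87]
  L1: h(78,24)=(78*31+24)%997=448 h(42,87)=(42*31+87)%997=392 h(87,87)=(87*31+87)%997=790 -> [448, 392, 790]
  L2: h(448,392)=(448*31+392)%997=322 h(790,790)=(790*31+790)%997=355 -> [322, 355]
  L3: h(322,355)=(322*31+355)%997=367 -> [367]
  root=367
After append 73 (leaves=[78, 24, 42, 87, 87, 73]):
  L0: [78, 24, 42, 87, 87, 73]
  L1: h(78,24)=(78*31+24)%997=448 h(42,87)=(42*31+87)%997=392 h(87,73)=(87*31+73)%997=776 -> [448, 392, 776]
  L2: h(448,392)=(448*31+392)%997=322 h(776,776)=(776*31+776)%997=904 -> [322, 904]
  L3: h(322,904)=(322*31+904)%997=916 -> [916]
  root=916

Answer: 78 448 277 322 367 916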